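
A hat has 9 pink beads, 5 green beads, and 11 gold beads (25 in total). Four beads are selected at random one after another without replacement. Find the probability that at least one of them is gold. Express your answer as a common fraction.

1059/1150

Use the complement: P(at least one gold) = 1 − P(no gold).
P(none) = C(14,4)/C(25,4) = 1001/12650.
So P = 1 − 1001/12650 = 1059/1150 ≈ 0.9209.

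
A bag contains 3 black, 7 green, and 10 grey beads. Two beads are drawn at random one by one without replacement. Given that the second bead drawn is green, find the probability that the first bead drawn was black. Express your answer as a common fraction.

P(first=black and the second bead drawn is green) = (3/20)·(7/19) = 21/380.
P(the second bead drawn is green) = Σ over first color = 21/380 + 21/190 + 7/38 = 7/20.
By Bayes, P(first=black | the second bead drawn is green) = 21/380 / 7/20 = 3/19 ≈ 0.1579.

3/19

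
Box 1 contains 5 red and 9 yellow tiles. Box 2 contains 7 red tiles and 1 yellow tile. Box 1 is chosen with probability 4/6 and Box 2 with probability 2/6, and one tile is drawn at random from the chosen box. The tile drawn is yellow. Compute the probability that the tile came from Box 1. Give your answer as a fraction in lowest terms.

72/79

P(yellow | Box 1) = 9/14; P(yellow | Box 2) = 1/8.
P(yellow) = 2/3·9/14 + 1/3·1/8 = 79/168.
By Bayes' rule, P(Box 1 | yellow) = 3/7 / 79/168 = 72/79 ≈ 0.9114.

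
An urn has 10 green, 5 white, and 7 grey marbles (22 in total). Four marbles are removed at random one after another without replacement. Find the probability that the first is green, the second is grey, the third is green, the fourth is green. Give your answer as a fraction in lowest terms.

Multiply the conditional probability of each draw in order, without replacement, so each draw removes one from its color and from the total.
P = (10/22) · (7/21) · (9/20) · (8/19) = 6/209 ≈ 0.0287.

6/209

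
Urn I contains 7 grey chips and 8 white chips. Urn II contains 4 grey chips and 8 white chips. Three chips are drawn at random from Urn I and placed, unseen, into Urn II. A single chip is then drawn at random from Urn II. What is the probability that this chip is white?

Condition on how many of the transferred chips are white (from Urn I: 8 white of 15; then Urn II has 15 total).
  0 white: C(8,0)C(7,3)/C(15,3) = 1/13; then P = 8/15
  1 white: C(8,1)C(7,2)/C(15,3) = 24/65; then P = 9/15
  2 white: C(8,2)C(7,1)/C(15,3) = 28/65; then P = 10/15
  3 white: C(8,3)C(7,0)/C(15,3) = 8/65; then P = 11/15
P(white from Urn II) = 16/25 ≈ 0.6400.

16/25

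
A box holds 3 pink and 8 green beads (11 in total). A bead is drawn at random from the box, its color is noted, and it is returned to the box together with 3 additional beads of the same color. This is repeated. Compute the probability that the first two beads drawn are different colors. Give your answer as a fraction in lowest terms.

Either pink then green, or green then pink; after the first draw the total is 14.
P = (3/11)·(8/14) + (8/11)·(3/14) = 24/77 ≈ 0.3117.

24/77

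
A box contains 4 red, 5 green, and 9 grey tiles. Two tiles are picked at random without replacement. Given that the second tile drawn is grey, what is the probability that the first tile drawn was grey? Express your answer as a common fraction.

8/17

P(first=grey and the second tile drawn is grey) = (9/18)·(8/17) = 4/17.
P(the second tile drawn is grey) = Σ over first color = 2/17 + 5/34 + 4/17 = 1/2.
By Bayes, P(first=grey | the second tile drawn is grey) = 4/17 / 1/2 = 8/17 ≈ 0.4706.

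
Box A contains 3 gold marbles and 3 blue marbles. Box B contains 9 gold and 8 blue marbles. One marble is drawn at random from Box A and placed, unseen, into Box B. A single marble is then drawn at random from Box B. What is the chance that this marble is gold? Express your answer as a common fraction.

Condition on how many of the transferred marbles are gold (from Box A: 3 gold of 6; then Box B has 18 total).
  0 gold: C(3,0)C(3,1)/C(6,1) = 1/2; then P = 9/18
  1 gold: C(3,1)C(3,0)/C(6,1) = 1/2; then P = 10/18
P(gold from Box B) = 19/36 ≈ 0.5278.

19/36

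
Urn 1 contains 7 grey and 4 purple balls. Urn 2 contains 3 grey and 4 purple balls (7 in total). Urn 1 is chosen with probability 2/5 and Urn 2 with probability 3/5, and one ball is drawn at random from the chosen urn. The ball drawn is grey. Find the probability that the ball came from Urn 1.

98/197

P(grey | Urn 1) = 7/11; P(grey | Urn 2) = 3/7.
P(grey) = 2/5·7/11 + 3/5·3/7 = 197/385.
By Bayes' rule, P(Urn 1 | grey) = 14/55 / 197/385 = 98/197 ≈ 0.4975.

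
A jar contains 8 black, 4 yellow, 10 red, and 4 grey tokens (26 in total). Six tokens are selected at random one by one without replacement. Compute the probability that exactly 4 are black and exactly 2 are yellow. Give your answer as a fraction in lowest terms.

6/3289

Unordered draws without replacement: count favorable combinations over C(26,6).
Favorable = C(8,4) · C(4,2) · C(10,0) · C(4,0) = 420; total = C(26,6) = 230230.
P = 420/230230 = 6/3289 ≈ 0.0018.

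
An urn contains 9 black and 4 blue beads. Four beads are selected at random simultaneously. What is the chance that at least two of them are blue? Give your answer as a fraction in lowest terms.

Sum the hypergeometric tail for j = 2,…,4 blue beads.
Favorable = C(4,2)·C(9,2) + C(4,3)·C(9,1) + C(4,4)·C(9,0) = 253; total = C(13,4) = 715.
P = 253/715 = 23/65 ≈ 0.3538.

23/65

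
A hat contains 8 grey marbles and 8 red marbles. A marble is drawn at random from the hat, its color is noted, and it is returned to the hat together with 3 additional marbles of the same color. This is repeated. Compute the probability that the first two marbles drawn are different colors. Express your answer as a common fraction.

Either red then grey, or grey then red; after the first draw the total is 19.
P = (8/16)·(8/19) + (8/16)·(8/19) = 8/19 ≈ 0.4211.

8/19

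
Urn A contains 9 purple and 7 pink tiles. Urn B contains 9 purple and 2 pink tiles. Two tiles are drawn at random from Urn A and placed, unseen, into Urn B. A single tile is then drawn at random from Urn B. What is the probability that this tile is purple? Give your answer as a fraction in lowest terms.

81/104

Condition on how many of the transferred tiles are purple (from Urn A: 9 purple of 16; then Urn B has 13 total).
  0 purple: C(9,0)C(7,2)/C(16,2) = 7/40; then P = 9/13
  1 purple: C(9,1)C(7,1)/C(16,2) = 21/40; then P = 10/13
  2 purple: C(9,2)C(7,0)/C(16,2) = 3/10; then P = 11/13
P(purple from Urn B) = 81/104 ≈ 0.7788.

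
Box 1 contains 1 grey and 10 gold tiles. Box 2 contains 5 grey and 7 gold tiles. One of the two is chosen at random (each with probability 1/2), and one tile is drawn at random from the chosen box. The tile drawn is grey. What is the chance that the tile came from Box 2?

55/67

P(grey | Box 1) = 1/11; P(grey | Box 2) = 5/12.
P(grey) = 1/2·1/11 + 1/2·5/12 = 67/264.
By Bayes' rule, P(Box 2 | grey) = 5/24 / 67/264 = 55/67 ≈ 0.8209.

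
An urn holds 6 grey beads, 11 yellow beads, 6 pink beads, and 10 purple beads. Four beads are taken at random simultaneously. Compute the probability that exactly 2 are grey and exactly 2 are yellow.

5/248

Unordered draws without replacement: count favorable combinations over C(33,4).
Favorable = C(6,2) · C(11,2) · C(6,0) · C(10,0) = 825; total = C(33,4) = 40920.
P = 825/40920 = 5/248 ≈ 0.0202.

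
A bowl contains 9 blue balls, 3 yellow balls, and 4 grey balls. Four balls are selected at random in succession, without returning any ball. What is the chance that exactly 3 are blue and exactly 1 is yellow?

Unordered draws without replacement: count favorable combinations over C(16,4).
Favorable = C(9,3) · C(3,1) · C(4,0) = 252; total = C(16,4) = 1820.
P = 252/1820 = 9/65 ≈ 0.1385.

9/65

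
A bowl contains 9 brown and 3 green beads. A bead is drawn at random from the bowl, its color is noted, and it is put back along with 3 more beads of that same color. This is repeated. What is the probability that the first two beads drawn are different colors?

3/10

Either brown then green, or green then brown; after the first draw the total is 15.
P = (9/12)·(3/15) + (3/12)·(9/15) = 3/10 ≈ 0.3000.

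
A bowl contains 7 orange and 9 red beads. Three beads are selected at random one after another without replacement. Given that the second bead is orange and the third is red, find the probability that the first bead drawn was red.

P(first=red and the second bead is orange and the third is red) = (9/16)·(7/15)·(8/14) = 3/20.
P(E) = Σ over first color = 9/80 + 3/20 = 21/80.
By Bayes, P(first=red | E) = 3/20 / 21/80 = 4/7 ≈ 0.5714.

4/7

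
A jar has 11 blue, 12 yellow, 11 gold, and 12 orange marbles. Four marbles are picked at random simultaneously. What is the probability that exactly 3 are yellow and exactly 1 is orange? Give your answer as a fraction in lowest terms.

16/989

Unordered draws without replacement: count favorable combinations over C(46,4).
Favorable = C(11,0) · C(12,3) · C(11,0) · C(12,1) = 2640; total = C(46,4) = 163185.
P = 2640/163185 = 16/989 ≈ 0.0162.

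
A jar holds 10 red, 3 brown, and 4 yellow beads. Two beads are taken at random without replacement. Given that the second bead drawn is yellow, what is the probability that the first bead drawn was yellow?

3/16

P(first=yellow and the second bead drawn is yellow) = (4/17)·(3/16) = 3/68.
P(the second bead drawn is yellow) = Σ over first color = 5/34 + 3/68 + 3/68 = 4/17.
By Bayes, P(first=yellow | the second bead drawn is yellow) = 3/68 / 4/17 = 3/16 ≈ 0.1875.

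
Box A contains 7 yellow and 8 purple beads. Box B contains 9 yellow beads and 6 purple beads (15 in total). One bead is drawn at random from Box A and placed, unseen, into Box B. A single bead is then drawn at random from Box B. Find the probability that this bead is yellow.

71/120

Condition on how many of the transferred beads are yellow (from Box A: 7 yellow of 15; then Box B has 16 total).
  0 yellow: C(7,0)C(8,1)/C(15,1) = 8/15; then P = 9/16
  1 yellow: C(7,1)C(8,0)/C(15,1) = 7/15; then P = 10/16
P(yellow from Box B) = 71/120 ≈ 0.5917.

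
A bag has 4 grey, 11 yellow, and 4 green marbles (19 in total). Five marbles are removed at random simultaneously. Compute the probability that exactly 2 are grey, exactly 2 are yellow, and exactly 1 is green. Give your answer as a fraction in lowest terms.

Unordered draws without replacement: count favorable combinations over C(19,5).
Favorable = C(4,2) · C(11,2) · C(4,1) = 1320; total = C(19,5) = 11628.
P = 1320/11628 = 110/969 ≈ 0.1135.

110/969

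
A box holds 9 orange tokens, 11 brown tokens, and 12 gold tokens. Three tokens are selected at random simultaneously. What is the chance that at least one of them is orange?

Use the complement: P(at least one orange) = 1 − P(no orange).
P(none) = C(23,3)/C(32,3) = 1771/4960.
So P = 1 − 1771/4960 = 3189/4960 ≈ 0.6429.

3189/4960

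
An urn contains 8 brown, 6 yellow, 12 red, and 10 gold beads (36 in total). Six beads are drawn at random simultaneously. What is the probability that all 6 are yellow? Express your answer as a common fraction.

Unordered draws without replacement: count favorable combinations over C(36,6).
Favorable = C(8,0) · C(6,6) · C(12,0) · C(10,0) = 1; total = C(36,6) = 1947792.
P = 1/1947792 = 1/1947792 ≈ 0.0000.

1/1947792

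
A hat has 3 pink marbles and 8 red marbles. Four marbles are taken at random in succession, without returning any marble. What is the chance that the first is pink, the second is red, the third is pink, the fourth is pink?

Multiply the conditional probability of each draw in order, without replacement, so each draw removes one from its color and from the total.
P = (3/11) · (8/10) · (2/9) · (1/8) = 1/165 ≈ 0.0061.

1/165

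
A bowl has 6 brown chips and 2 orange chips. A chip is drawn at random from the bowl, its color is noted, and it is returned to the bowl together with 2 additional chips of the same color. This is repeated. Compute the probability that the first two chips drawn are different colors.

Either orange then brown, or brown then orange; after the first draw the total is 10.
P = (2/8)·(6/10) + (6/8)·(2/10) = 3/10 ≈ 0.3000.

3/10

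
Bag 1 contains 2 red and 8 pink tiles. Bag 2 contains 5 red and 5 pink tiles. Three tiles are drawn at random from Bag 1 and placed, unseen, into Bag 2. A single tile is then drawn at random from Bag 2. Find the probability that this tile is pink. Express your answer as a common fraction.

Condition on how many of the transferred tiles are pink (from Bag 1: 8 pink of 10; then Bag 2 has 13 total).
  1 pink: C(8,1)C(2,2)/C(10,3) = 1/15; then P = 6/13
  2 pink: C(8,2)C(2,1)/C(10,3) = 7/15; then P = 7/13
  3 pink: C(8,3)C(2,0)/C(10,3) = 7/15; then P = 8/13
P(pink from Bag 2) = 37/65 ≈ 0.5692.

37/65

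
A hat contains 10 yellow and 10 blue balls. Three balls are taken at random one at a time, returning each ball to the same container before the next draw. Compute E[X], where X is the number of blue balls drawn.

By linearity of expectation, E[X] = Σ P(draw i is blue); each independent draw has P(blue) = 10/20.
E[X] = 3 · 10/20 = 3/2 ≈ 1.5000.

3/2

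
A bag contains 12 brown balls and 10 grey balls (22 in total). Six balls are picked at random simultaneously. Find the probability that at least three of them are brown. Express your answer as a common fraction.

249/323

Sum the hypergeometric tail for j = 3,…,6 brown balls.
Favorable = C(12,3)·C(10,3) + C(12,4)·C(10,2) + C(12,5)·C(10,1) + C(12,6)·C(10,0) = 57519; total = C(22,6) = 74613.
P = 57519/74613 = 249/323 ≈ 0.7709.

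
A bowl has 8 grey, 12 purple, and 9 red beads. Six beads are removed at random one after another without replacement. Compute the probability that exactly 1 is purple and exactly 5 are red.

6/1885

Unordered draws without replacement: count favorable combinations over C(29,6).
Favorable = C(8,0) · C(12,1) · C(9,5) = 1512; total = C(29,6) = 475020.
P = 1512/475020 = 6/1885 ≈ 0.0032.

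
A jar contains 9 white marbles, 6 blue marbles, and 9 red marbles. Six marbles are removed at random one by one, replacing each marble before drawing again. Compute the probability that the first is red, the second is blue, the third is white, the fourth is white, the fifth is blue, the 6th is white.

Multiply the conditional probability of each draw in order, with replacement (the composition resets each draw).
P = (9/24) · (6/24) · (9/24) · (9/24) · (6/24) · (9/24) = 81/65536 ≈ 0.0012.

81/65536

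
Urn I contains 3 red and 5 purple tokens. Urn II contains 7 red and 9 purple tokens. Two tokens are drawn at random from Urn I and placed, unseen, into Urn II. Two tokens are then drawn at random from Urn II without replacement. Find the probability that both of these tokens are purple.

1333/4284

Condition on how many of the transferred tokens are purple (from Urn I: 5 purple of 8; then Urn II has 18 total).
  0 purple: C(5,0)C(3,2)/C(8,2) = 3/28; then P = C(9,2)/C(18,2) = 4/17
  1 purple: C(5,1)C(3,1)/C(8,2) = 15/28; then P = C(10,2)/C(18,2) = 5/17
  2 purple: C(5,2)C(3,0)/C(8,2) = 5/14; then P = C(11,2)/C(18,2) = 55/153
P(both purple) = 1333/4284 ≈ 0.3112.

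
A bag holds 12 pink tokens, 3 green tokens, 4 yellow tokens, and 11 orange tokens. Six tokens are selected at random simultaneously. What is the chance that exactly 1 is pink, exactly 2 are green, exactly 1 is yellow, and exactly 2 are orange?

Unordered draws without replacement: count favorable combinations over C(30,6).
Favorable = C(12,1) · C(3,2) · C(4,1) · C(11,2) = 7920; total = C(30,6) = 593775.
P = 7920/593775 = 176/13195 ≈ 0.0133.

176/13195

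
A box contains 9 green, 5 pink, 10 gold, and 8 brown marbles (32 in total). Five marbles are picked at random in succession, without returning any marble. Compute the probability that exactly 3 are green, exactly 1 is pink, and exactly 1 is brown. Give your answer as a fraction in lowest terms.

Unordered draws without replacement: count favorable combinations over C(32,5).
Favorable = C(9,3) · C(5,1) · C(10,0) · C(8,1) = 3360; total = C(32,5) = 201376.
P = 3360/201376 = 15/899 ≈ 0.0167.

15/899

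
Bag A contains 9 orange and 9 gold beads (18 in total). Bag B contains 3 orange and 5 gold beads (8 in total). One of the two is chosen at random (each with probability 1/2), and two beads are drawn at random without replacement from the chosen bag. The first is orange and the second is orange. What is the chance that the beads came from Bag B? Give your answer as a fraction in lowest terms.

51/163

P(E | Bag A) = 4/17; P(E | Bag B) = 3/28.
P(E) = 1/2·4/17 + 1/2·3/28 = 163/952.
By Bayes' rule, P(Bag B | E) = 3/56 / 163/952 = 51/163 ≈ 0.3129.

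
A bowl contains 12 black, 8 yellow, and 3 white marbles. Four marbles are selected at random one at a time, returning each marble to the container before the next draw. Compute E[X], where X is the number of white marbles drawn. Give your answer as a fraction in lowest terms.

By linearity of expectation, E[X] = Σ P(draw i is white); each independent draw has P(white) = 3/23.
E[X] = 4 · 3/23 = 12/23 ≈ 0.5217.

12/23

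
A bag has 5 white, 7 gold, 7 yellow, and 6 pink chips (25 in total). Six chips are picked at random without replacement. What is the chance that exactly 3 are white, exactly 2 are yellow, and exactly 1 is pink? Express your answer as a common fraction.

9/1265

Unordered draws without replacement: count favorable combinations over C(25,6).
Favorable = C(5,3) · C(7,0) · C(7,2) · C(6,1) = 1260; total = C(25,6) = 177100.
P = 1260/177100 = 9/1265 ≈ 0.0071.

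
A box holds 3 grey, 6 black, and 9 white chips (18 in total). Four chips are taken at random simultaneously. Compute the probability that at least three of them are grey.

Sum the hypergeometric tail for j = 3,…,3 grey chips.
Favorable = C(3,3)·C(15,1) = 15; total = C(18,4) = 3060.
P = 15/3060 = 1/204 ≈ 0.0049.

1/204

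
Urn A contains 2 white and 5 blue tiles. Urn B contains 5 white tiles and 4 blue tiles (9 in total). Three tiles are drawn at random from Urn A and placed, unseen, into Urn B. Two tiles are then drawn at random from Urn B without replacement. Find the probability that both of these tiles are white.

Condition on how many of the transferred tiles are white (from Urn A: 2 white of 7; then Urn B has 12 total).
  0 white: C(2,0)C(5,3)/C(7,3) = 2/7; then P = C(5,2)/C(12,2) = 5/33
  1 white: C(2,1)C(5,2)/C(7,3) = 4/7; then P = C(6,2)/C(12,2) = 5/22
  2 white: C(2,2)C(5,1)/C(7,3) = 1/7; then P = C(7,2)/C(12,2) = 7/22
P(both white) = 101/462 ≈ 0.2186.

101/462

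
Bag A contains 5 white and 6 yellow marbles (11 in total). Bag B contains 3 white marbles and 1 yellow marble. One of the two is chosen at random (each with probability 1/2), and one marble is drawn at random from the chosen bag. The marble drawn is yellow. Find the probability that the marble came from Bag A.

P(yellow | Bag A) = 6/11; P(yellow | Bag B) = 1/4.
P(yellow) = 1/2·6/11 + 1/2·1/4 = 35/88.
By Bayes' rule, P(Bag A | yellow) = 3/11 / 35/88 = 24/35 ≈ 0.6857.

24/35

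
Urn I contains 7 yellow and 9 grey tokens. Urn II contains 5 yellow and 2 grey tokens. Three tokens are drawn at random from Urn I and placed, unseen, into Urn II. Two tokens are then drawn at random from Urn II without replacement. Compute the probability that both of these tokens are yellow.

Condition on how many of the transferred tokens are yellow (from Urn I: 7 yellow of 16; then Urn II has 10 total).
  0 yellow: C(7,0)C(9,3)/C(16,3) = 3/20; then P = C(5,2)/C(10,2) = 2/9
  1 yellow: C(7,1)C(9,2)/C(16,3) = 9/20; then P = C(6,2)/C(10,2) = 1/3
  2 yellow: C(7,2)C(9,1)/C(16,3) = 27/80; then P = C(7,2)/C(10,2) = 7/15
  3 yellow: C(7,3)C(9,0)/C(16,3) = 1/16; then P = C(8,2)/C(10,2) = 28/45
P(both yellow) = 1367/3600 ≈ 0.3797.

1367/3600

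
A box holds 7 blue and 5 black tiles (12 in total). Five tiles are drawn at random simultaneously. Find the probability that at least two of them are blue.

21/22

Sum the hypergeometric tail for j = 2,…,5 blue tiles.
Favorable = C(7,2)·C(5,3) + C(7,3)·C(5,2) + C(7,4)·C(5,1) + C(7,5)·C(5,0) = 756; total = C(12,5) = 792.
P = 756/792 = 21/22 ≈ 0.9545.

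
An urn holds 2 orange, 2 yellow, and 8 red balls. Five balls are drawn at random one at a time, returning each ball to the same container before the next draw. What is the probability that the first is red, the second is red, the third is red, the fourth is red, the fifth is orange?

8/243

Multiply the conditional probability of each draw in order, with replacement (the composition resets each draw).
P = (8/12) · (8/12) · (8/12) · (8/12) · (2/12) = 8/243 ≈ 0.0329.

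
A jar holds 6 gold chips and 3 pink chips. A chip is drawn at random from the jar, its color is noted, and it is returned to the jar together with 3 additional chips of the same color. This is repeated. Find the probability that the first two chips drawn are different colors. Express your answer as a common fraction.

1/3

Either pink then gold, or gold then pink; after the first draw the total is 12.
P = (3/9)·(6/12) + (6/9)·(3/12) = 1/3 ≈ 0.3333.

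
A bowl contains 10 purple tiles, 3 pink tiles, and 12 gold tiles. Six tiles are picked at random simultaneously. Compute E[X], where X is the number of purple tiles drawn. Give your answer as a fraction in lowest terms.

12/5

By linearity of expectation, E[X] = Σ P(draw i is purple); by symmetry each draw (even without replacement) has P(purple) = 10/25.
E[X] = 6 · 10/25 = 12/5 ≈ 2.4000.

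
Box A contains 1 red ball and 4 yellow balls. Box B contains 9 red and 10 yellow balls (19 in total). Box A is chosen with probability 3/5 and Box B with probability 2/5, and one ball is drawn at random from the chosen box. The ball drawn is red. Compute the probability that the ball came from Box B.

P(red | Box A) = 1/5; P(red | Box B) = 9/19.
P(red) = 3/5·1/5 + 2/5·9/19 = 147/475.
By Bayes' rule, P(Box B | red) = 18/95 / 147/475 = 30/49 ≈ 0.6122.

30/49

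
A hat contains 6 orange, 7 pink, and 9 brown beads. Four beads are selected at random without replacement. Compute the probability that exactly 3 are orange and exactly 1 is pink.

Unordered draws without replacement: count favorable combinations over C(22,4).
Favorable = C(6,3) · C(7,1) · C(9,0) = 140; total = C(22,4) = 7315.
P = 140/7315 = 4/209 ≈ 0.0191.

4/209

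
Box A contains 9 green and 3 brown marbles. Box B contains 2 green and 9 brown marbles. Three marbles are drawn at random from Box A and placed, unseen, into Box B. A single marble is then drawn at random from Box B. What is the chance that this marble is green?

17/56

Condition on how many of the transferred marbles are green (from Box A: 9 green of 12; then Box B has 14 total).
  0 green: C(9,0)C(3,3)/C(12,3) = 1/220; then P = 2/14
  1 green: C(9,1)C(3,2)/C(12,3) = 27/220; then P = 3/14
  2 green: C(9,2)C(3,1)/C(12,3) = 27/55; then P = 4/14
  3 green: C(9,3)C(3,0)/C(12,3) = 21/55; then P = 5/14
P(green from Box B) = 17/56 ≈ 0.3036.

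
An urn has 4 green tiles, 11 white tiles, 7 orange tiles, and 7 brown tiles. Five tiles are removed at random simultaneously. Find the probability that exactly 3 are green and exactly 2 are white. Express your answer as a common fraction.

44/23751

Unordered draws without replacement: count favorable combinations over C(29,5).
Favorable = C(4,3) · C(11,2) · C(7,0) · C(7,0) = 220; total = C(29,5) = 118755.
P = 220/118755 = 44/23751 ≈ 0.0019.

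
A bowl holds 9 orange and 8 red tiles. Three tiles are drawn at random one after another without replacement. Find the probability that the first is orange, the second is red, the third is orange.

12/85

Multiply the conditional probability of each draw in order, without replacement, so each draw removes one from its color and from the total.
P = (9/17) · (8/16) · (8/15) = 12/85 ≈ 0.1412.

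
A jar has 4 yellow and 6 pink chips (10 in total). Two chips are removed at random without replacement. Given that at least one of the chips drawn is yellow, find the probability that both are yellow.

1/5

P(both yellow) = C(4,2)/C(10,2) = 2/15; P(at least one yellow) = 1 − C(6,2)/C(10,2) = 2/3.
Since 'both yellow' ⊆ 'at least one yellow', P(both | at least one) = 2/15 / 2/3 = 1/5 ≈ 0.2000.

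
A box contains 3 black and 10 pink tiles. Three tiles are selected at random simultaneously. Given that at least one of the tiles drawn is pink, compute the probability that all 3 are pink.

P(all 3 pink) = C(10,3)/C(13,3) = 60/143; P(at least one pink) = 1 − C(3,3)/C(13,3) = 285/286.
Since 'all 3 pink' ⊆ 'at least one pink', P(all 3 | at least one) = 60/143 / 285/286 = 8/19 ≈ 0.4211.

8/19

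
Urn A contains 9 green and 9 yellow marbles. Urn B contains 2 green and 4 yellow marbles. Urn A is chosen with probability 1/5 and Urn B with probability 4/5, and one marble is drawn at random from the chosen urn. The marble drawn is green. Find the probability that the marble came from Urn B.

8/11

P(green | Urn A) = 1/2; P(green | Urn B) = 1/3.
P(green) = 1/5·1/2 + 4/5·1/3 = 11/30.
By Bayes' rule, P(Urn B | green) = 4/15 / 11/30 = 8/11 ≈ 0.7273.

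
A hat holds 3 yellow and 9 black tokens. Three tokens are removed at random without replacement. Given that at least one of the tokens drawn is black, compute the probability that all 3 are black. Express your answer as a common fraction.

28/73

P(all 3 black) = C(9,3)/C(12,3) = 21/55; P(at least one black) = 1 − C(3,3)/C(12,3) = 219/220.
Since 'all 3 black' ⊆ 'at least one black', P(all 3 | at least one) = 21/55 / 219/220 = 28/73 ≈ 0.3836.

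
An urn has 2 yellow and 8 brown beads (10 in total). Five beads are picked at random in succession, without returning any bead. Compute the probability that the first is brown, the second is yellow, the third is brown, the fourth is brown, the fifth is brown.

Multiply the conditional probability of each draw in order, without replacement, so each draw removes one from its color and from the total.
P = (8/10) · (2/9) · (7/8) · (6/7) · (5/6) = 1/9 ≈ 0.1111.

1/9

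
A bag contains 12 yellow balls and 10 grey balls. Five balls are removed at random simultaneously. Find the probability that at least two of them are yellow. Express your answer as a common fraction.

17/19

Sum the hypergeometric tail for j = 2,…,5 yellow balls.
Favorable = C(12,2)·C(10,3) + C(12,3)·C(10,2) + C(12,4)·C(10,1) + C(12,5)·C(10,0) = 23562; total = C(22,5) = 26334.
P = 23562/26334 = 17/19 ≈ 0.8947.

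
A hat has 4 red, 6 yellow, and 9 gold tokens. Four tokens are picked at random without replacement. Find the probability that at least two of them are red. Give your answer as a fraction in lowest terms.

Sum the hypergeometric tail for j = 2,…,4 red tokens.
Favorable = C(4,2)·C(15,2) + C(4,3)·C(15,1) + C(4,4)·C(15,0) = 691; total = C(19,4) = 3876.
P = 691/3876 = 691/3876 ≈ 0.1783.

691/3876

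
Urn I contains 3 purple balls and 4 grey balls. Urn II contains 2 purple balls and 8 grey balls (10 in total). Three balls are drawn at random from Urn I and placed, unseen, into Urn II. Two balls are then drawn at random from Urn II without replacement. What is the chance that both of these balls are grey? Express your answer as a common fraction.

149/273

Condition on how many of the transferred balls are grey (from Urn I: 4 grey of 7; then Urn II has 13 total).
  0 grey: C(4,0)C(3,3)/C(7,3) = 1/35; then P = C(8,2)/C(13,2) = 14/39
  1 grey: C(4,1)C(3,2)/C(7,3) = 12/35; then P = C(9,2)/C(13,2) = 6/13
  2 grey: C(4,2)C(3,1)/C(7,3) = 18/35; then P = C(10,2)/C(13,2) = 15/26
  3 grey: C(4,3)C(3,0)/C(7,3) = 4/35; then P = C(11,2)/C(13,2) = 55/78
P(both grey) = 149/273 ≈ 0.5458.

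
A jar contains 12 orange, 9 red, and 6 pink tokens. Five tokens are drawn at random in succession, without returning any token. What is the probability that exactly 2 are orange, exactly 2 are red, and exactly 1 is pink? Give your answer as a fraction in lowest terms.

Unordered draws without replacement: count favorable combinations over C(27,5).
Favorable = C(12,2) · C(9,2) · C(6,1) = 14256; total = C(27,5) = 80730.
P = 14256/80730 = 264/1495 ≈ 0.1766.

264/1495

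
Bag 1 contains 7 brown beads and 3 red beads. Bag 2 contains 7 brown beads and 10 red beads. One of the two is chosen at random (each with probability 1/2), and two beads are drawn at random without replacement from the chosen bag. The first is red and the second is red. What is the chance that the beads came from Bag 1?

P(E | Bag 1) = 1/15; P(E | Bag 2) = 45/136.
P(E) = 1/2·1/15 + 1/2·45/136 = 811/4080.
By Bayes' rule, P(Bag 1 | E) = 1/30 / 811/4080 = 136/811 ≈ 0.1677.

136/811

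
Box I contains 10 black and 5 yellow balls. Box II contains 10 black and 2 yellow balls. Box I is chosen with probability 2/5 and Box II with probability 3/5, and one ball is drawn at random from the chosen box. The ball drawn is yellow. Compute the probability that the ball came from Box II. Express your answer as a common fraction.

3/7

P(yellow | Box I) = 1/3; P(yellow | Box II) = 1/6.
P(yellow) = 2/5·1/3 + 3/5·1/6 = 7/30.
By Bayes' rule, P(Box II | yellow) = 1/10 / 7/30 = 3/7 ≈ 0.4286.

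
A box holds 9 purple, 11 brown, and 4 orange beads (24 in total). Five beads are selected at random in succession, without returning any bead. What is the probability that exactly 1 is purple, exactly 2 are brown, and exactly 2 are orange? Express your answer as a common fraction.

Unordered draws without replacement: count favorable combinations over C(24,5).
Favorable = C(9,1) · C(11,2) · C(4,2) = 2970; total = C(24,5) = 42504.
P = 2970/42504 = 45/644 ≈ 0.0699.

45/644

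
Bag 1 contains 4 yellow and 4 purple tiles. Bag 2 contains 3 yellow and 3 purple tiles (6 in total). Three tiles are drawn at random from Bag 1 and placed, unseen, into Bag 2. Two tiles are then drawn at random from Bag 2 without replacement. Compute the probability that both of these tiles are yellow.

19/84

Condition on how many of the transferred tiles are yellow (from Bag 1: 4 yellow of 8; then Bag 2 has 9 total).
  0 yellow: C(4,0)C(4,3)/C(8,3) = 1/14; then P = C(3,2)/C(9,2) = 1/12
  1 yellow: C(4,1)C(4,2)/C(8,3) = 3/7; then P = C(4,2)/C(9,2) = 1/6
  2 yellow: C(4,2)C(4,1)/C(8,3) = 3/7; then P = C(5,2)/C(9,2) = 5/18
  3 yellow: C(4,3)C(4,0)/C(8,3) = 1/14; then P = C(6,2)/C(9,2) = 5/12
P(both yellow) = 19/84 ≈ 0.2262.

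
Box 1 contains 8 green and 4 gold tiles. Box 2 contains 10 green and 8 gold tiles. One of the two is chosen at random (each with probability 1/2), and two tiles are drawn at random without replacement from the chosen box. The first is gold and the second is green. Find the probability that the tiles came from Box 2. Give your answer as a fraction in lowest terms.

P(E | Box 1) = 8/33; P(E | Box 2) = 40/153.
P(E) = 1/2·8/33 + 1/2·40/153 = 424/1683.
By Bayes' rule, P(Box 2 | E) = 20/153 / 424/1683 = 55/106 ≈ 0.5189.

55/106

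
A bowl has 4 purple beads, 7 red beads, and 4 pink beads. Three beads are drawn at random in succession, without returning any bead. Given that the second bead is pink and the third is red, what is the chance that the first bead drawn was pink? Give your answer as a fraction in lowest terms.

P(first=pink and the second bead is pink and the third is red) = (4/15)·(3/14)·(7/13) = 2/65.
P(E) = Σ over first color = 8/195 + 4/65 + 2/65 = 2/15.
By Bayes, P(first=pink | E) = 2/65 / 2/15 = 3/13 ≈ 0.2308.

3/13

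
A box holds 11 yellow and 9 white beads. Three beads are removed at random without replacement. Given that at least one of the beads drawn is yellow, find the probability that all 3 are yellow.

5/32

P(all 3 yellow) = C(11,3)/C(20,3) = 11/76; P(at least one yellow) = 1 − C(9,3)/C(20,3) = 88/95.
Since 'all 3 yellow' ⊆ 'at least one yellow', P(all 3 | at least one) = 11/76 / 88/95 = 5/32 ≈ 0.1562.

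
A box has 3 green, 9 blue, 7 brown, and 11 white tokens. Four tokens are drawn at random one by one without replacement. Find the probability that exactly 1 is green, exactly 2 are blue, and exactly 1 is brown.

Unordered draws without replacement: count favorable combinations over C(30,4).
Favorable = C(3,1) · C(9,2) · C(7,1) · C(11,0) = 756; total = C(30,4) = 27405.
P = 756/27405 = 4/145 ≈ 0.0276.

4/145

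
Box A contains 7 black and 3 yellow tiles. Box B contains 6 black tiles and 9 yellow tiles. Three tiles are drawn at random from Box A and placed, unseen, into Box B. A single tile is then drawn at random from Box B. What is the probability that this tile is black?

Condition on how many of the transferred tiles are black (from Box A: 7 black of 10; then Box B has 18 total).
  0 black: C(7,0)C(3,3)/C(10,3) = 1/120; then P = 6/18
  1 black: C(7,1)C(3,2)/C(10,3) = 7/40; then P = 7/18
  2 black: C(7,2)C(3,1)/C(10,3) = 21/40; then P = 8/18
  3 black: C(7,3)C(3,0)/C(10,3) = 7/24; then P = 9/18
P(black from Box B) = 9/20 ≈ 0.4500.

9/20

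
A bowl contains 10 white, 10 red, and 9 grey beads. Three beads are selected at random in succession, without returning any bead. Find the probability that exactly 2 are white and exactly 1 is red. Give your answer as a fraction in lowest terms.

25/203

Unordered draws without replacement: count favorable combinations over C(29,3).
Favorable = C(10,2) · C(10,1) · C(9,0) = 450; total = C(29,3) = 3654.
P = 450/3654 = 25/203 ≈ 0.1232.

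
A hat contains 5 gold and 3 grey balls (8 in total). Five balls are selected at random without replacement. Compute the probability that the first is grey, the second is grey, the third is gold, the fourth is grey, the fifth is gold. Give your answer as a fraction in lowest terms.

Multiply the conditional probability of each draw in order, without replacement, so each draw removes one from its color and from the total.
P = (3/8) · (2/7) · (5/6) · (1/5) · (4/4) = 1/56 ≈ 0.0179.

1/56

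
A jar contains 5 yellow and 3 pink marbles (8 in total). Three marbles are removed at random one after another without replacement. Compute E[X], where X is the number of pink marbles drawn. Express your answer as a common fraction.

By linearity of expectation, E[X] = Σ P(draw i is pink); by symmetry each draw (even without replacement) has P(pink) = 3/8.
E[X] = 3 · 3/8 = 9/8 ≈ 1.1250.

9/8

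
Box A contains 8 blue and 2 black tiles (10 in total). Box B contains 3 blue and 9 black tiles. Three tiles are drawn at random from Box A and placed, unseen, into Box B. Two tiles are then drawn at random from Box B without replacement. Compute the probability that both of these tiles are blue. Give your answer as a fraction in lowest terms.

181/1575

Condition on how many of the transferred tiles are blue (from Box A: 8 blue of 10; then Box B has 15 total).
  1 blue: C(8,1)C(2,2)/C(10,3) = 1/15; then P = C(4,2)/C(15,2) = 2/35
  2 blue: C(8,2)C(2,1)/C(10,3) = 7/15; then P = C(5,2)/C(15,2) = 2/21
  3 blue: C(8,3)C(2,0)/C(10,3) = 7/15; then P = C(6,2)/C(15,2) = 1/7
P(both blue) = 181/1575 ≈ 0.1149.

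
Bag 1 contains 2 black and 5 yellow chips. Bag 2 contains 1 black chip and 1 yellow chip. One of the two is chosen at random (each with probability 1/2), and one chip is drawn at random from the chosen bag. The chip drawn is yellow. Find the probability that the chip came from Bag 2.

P(yellow | Bag 1) = 5/7; P(yellow | Bag 2) = 1/2.
P(yellow) = 1/2·5/7 + 1/2·1/2 = 17/28.
By Bayes' rule, P(Bag 2 | yellow) = 1/4 / 17/28 = 7/17 ≈ 0.4118.

7/17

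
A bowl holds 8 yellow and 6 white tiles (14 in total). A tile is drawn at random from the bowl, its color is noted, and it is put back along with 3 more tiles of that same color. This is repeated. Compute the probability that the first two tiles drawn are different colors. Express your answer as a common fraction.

48/119

Either yellow then white, or white then yellow; after the first draw the total is 17.
P = (8/14)·(6/17) + (6/14)·(8/17) = 48/119 ≈ 0.4034.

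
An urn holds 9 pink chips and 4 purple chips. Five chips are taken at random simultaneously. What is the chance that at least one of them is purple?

Use the complement: P(at least one purple) = 1 − P(no purple).
P(none) = C(9,5)/C(13,5) = 126/1287.
So P = 1 − 126/1287 = 129/143 ≈ 0.9021.

129/143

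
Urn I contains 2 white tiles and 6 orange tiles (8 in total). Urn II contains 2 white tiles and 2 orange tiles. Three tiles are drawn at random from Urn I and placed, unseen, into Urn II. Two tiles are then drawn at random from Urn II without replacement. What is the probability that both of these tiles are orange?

199/588

Condition on how many of the transferred tiles are orange (from Urn I: 6 orange of 8; then Urn II has 7 total).
  1 orange: C(6,1)C(2,2)/C(8,3) = 3/28; then P = C(3,2)/C(7,2) = 1/7
  2 orange: C(6,2)C(2,1)/C(8,3) = 15/28; then P = C(4,2)/C(7,2) = 2/7
  3 orange: C(6,3)C(2,0)/C(8,3) = 5/14; then P = C(5,2)/C(7,2) = 10/21
P(both orange) = 199/588 ≈ 0.3384.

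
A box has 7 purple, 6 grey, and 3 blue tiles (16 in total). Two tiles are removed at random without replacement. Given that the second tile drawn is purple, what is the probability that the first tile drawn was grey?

2/5

P(first=grey and the second tile drawn is purple) = (6/16)·(7/15) = 7/40.
P(the second tile drawn is purple) = Σ over first color = 7/40 + 7/40 + 7/80 = 7/16.
By Bayes, P(first=grey | the second tile drawn is purple) = 7/40 / 7/16 = 2/5 ≈ 0.4000.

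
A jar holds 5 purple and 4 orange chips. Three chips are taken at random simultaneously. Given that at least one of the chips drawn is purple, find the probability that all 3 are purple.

P(all 3 purple) = C(5,3)/C(9,3) = 5/42; P(at least one purple) = 1 − C(4,3)/C(9,3) = 20/21.
Since 'all 3 purple' ⊆ 'at least one purple', P(all 3 | at least one) = 5/42 / 20/21 = 1/8 ≈ 0.1250.

1/8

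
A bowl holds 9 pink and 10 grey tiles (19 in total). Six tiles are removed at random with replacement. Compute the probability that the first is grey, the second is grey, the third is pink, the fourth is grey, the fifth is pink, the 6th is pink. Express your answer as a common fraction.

729000/47045881

Multiply the conditional probability of each draw in order, with replacement (the composition resets each draw).
P = (10/19) · (10/19) · (9/19) · (10/19) · (9/19) · (9/19) = 729000/47045881 ≈ 0.0155.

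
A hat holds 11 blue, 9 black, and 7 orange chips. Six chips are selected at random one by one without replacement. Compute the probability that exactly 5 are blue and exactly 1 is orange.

49/4485

Unordered draws without replacement: count favorable combinations over C(27,6).
Favorable = C(11,5) · C(9,0) · C(7,1) = 3234; total = C(27,6) = 296010.
P = 3234/296010 = 49/4485 ≈ 0.0109.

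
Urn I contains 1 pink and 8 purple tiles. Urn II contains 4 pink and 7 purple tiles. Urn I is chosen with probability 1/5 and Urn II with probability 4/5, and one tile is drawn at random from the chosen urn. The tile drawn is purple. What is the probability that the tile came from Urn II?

63/85

P(purple | Urn I) = 8/9; P(purple | Urn II) = 7/11.
P(purple) = 1/5·8/9 + 4/5·7/11 = 68/99.
By Bayes' rule, P(Urn II | purple) = 28/55 / 68/99 = 63/85 ≈ 0.7412.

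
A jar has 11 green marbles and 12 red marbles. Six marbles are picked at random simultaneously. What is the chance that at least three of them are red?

2217/3059

Sum the hypergeometric tail for j = 3,…,6 red marbles.
Favorable = C(12,3)·C(11,3) + C(12,4)·C(11,2) + C(12,5)·C(11,1) + C(12,6)·C(11,0) = 73161; total = C(23,6) = 100947.
P = 73161/100947 = 2217/3059 ≈ 0.7247.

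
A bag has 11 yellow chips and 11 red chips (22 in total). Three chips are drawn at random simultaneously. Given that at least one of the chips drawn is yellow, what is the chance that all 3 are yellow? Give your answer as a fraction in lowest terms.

3/25

P(all 3 yellow) = C(11,3)/C(22,3) = 3/28; P(at least one yellow) = 1 − C(11,3)/C(22,3) = 25/28.
Since 'all 3 yellow' ⊆ 'at least one yellow', P(all 3 | at least one) = 3/28 / 25/28 = 3/25 ≈ 0.1200.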